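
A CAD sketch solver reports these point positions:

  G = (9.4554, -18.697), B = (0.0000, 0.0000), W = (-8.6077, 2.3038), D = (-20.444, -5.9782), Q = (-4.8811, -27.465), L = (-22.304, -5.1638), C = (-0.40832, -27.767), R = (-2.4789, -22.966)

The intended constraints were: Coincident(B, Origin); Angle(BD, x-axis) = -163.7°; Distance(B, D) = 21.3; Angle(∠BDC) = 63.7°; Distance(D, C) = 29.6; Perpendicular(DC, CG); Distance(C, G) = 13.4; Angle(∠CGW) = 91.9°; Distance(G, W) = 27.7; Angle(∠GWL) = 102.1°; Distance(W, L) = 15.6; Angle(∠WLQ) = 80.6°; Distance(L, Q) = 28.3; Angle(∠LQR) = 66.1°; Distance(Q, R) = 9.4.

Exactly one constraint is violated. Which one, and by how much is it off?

Distance(Q, R) = 9.4 — off by 4.30.

B = (0.00, 0.00) ✓; BD at -163.7° ✓; |BD| = 21.30 ✓; ∠BDC = 63.70° ✓; |DC| = 29.60 ✓; ∠(DC, CG) = 90.00° ✓; |CG| = 13.40 ✓; ∠CGW = 91.90° ✓; |GW| = 27.70 ✓; ∠GWL = 102.1° ✓; |WL| = 15.60 ✓; ∠WLQ = 80.60° ✓; |LQ| = 28.30 ✓; ∠LQR = 66.10° ✓; |QR| = 5.100 ✗.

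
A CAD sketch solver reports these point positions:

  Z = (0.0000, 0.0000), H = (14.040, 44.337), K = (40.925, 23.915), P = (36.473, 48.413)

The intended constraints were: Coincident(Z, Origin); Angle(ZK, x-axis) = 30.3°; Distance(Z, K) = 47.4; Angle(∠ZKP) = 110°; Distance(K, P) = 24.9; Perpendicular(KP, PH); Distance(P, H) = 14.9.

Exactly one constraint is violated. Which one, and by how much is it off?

Distance(P, H) = 14.9 — off by 7.90.

Z = (0.00, 0.00) ✓; ZK at 30.30° ✓; |ZK| = 47.40 ✓; ∠ZKP = 110.0° ✓; |KP| = 24.90 ✓; ∠(KP, PH) = 90.00° ✓; |PH| = 22.80 ✗.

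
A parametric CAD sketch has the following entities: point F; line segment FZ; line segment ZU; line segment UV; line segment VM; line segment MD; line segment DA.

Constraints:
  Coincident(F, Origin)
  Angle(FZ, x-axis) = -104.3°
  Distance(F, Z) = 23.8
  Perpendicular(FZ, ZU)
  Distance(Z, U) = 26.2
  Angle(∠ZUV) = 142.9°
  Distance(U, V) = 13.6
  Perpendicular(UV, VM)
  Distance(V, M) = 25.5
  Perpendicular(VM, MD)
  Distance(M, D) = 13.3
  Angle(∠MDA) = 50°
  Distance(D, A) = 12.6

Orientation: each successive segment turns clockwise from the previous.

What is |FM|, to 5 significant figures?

22.178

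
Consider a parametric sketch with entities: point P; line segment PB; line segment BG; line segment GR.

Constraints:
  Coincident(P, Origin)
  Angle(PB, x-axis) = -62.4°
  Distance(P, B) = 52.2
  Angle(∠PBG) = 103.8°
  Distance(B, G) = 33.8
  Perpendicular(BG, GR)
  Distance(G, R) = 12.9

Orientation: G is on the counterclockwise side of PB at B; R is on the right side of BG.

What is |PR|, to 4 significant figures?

78.63

∠PBG = 103.8°, so BG runs at -62.4° + (180° − 103.8°) = 13.80° from the x-axis; with |BG| = 33.8, G = B + 33.8·(cos 13.80°, sin 13.80°) = (57.01, -38.20). The perpendicularity gives GR at right angles to BG; with |GR| = 12.9 on the right of BG, R = G + 12.9·(0.2385, -0.9711) = (60.09, -50.73). Then |PR| = |R − P| = 78.63.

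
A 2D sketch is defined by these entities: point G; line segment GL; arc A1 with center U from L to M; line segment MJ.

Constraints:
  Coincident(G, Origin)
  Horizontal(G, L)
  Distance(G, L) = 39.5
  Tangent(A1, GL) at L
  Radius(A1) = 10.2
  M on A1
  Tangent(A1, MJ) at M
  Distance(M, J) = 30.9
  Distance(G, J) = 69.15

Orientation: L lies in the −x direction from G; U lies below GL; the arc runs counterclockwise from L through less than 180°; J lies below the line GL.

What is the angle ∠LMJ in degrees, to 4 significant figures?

144.0°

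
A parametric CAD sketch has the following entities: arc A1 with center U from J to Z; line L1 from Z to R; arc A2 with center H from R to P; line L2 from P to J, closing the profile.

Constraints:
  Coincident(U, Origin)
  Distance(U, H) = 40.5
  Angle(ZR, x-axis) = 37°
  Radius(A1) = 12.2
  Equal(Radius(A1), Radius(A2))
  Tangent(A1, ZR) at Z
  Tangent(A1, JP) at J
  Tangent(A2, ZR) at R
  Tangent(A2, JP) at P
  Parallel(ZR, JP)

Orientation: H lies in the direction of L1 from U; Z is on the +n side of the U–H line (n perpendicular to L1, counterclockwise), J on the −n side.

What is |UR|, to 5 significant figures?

42.298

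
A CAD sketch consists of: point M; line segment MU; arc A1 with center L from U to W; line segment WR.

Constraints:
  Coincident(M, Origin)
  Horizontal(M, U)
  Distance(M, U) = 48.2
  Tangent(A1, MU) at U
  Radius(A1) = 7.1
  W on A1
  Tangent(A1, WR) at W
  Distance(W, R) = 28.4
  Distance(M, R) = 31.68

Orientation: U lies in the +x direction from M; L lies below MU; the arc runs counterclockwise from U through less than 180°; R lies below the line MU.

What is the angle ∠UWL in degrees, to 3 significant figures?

67.8°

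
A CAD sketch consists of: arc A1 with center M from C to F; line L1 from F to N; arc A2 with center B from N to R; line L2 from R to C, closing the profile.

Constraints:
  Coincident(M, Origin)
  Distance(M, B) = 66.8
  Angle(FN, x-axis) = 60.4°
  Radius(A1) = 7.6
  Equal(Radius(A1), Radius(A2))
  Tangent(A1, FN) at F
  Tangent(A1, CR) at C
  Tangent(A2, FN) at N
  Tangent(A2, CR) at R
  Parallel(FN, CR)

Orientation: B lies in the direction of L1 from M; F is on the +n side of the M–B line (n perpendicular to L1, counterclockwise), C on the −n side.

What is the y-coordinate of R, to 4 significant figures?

54.33

The slot axis is L1's direction at 60.4°, so u = (cos 60.4°, sin 60.4°) = (0.4939, 0.8695) and n = (−sin 60.4°, cos 60.4°) = (-0.8695, 0.4939). M is at the origin and B lies 66.8 along u from M, so B = 66.8·u = (33.00, 58.08). Tangency of A1 to both parallel lines with radius 7.6 puts F and C at M ± 7.6·n: F = (-6.608, 3.754), C = (6.608, -3.754). Equal radii place N and R the same way about B: N = B + 7.6·n = (26.39, 61.84), R = B − 7.6·n = (39.60, 54.33). So R.y = 54.33.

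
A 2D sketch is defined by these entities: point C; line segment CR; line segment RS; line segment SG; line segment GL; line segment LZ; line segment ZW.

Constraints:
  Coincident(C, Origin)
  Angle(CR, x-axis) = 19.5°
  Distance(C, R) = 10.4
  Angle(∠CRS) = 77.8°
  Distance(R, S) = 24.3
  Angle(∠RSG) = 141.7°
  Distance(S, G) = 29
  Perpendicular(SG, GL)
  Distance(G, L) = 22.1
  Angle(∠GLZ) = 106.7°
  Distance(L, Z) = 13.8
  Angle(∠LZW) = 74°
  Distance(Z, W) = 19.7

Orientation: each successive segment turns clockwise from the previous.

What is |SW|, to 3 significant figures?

16.8

C is at the origin; CR runs at 19.5° with length 10.4, so R = (9.80, 3.47). ∠CRS = 77.8° gives RS at -82.7° from the x-axis; with |RS| = 24.3, S = (12.9, -20.6). ∠RSG = 141.7° gives SG at -121° from the x-axis; with |SG| = 29.0, G = (-2.04, -45.5). SG ⟂ GL, so GL runs at 149°; with |GL| = 22.1, L = (-21.0, -34.1). ∠GLZ = 106.7° gives LZ at 75.7° from the x-axis; with |LZ| = 13.8, Z = (-17.6, -20.7). ∠LZW = 74.0° gives ZW at -30.3° from the x-axis; with |ZW| = 19.7, W = (-0.571, -30.7). Then |SW| = |W − S| = 16.8.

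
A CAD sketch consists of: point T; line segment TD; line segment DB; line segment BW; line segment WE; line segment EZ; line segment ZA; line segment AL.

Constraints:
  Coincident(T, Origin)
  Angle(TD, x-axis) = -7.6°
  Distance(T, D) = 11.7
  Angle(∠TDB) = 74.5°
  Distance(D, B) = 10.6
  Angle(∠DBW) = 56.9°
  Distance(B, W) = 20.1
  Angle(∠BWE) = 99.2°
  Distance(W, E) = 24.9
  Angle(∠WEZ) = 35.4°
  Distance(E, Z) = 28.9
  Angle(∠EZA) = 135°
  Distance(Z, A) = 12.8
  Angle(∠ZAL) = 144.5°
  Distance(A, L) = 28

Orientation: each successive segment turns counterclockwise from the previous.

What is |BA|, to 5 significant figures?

9.6144

∠WEZ = 35.4° gives EZ at 86.400° from the x-axis; with |EZ| = 28.9, Z = (9.9065, 3.4459). ∠EZA = 135.0° gives ZA at 131.40° from the x-axis; with |ZA| = 12.8, A = (1.4417, 13.047). Then |BA| = |A − B| = 9.6144.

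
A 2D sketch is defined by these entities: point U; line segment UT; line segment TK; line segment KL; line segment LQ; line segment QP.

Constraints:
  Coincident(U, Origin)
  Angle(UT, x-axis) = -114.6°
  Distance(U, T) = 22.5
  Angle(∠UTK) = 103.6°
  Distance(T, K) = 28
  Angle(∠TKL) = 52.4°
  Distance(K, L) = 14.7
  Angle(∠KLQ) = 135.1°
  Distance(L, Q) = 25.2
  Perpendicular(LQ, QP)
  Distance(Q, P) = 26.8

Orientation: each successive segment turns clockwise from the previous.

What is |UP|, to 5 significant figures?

33.761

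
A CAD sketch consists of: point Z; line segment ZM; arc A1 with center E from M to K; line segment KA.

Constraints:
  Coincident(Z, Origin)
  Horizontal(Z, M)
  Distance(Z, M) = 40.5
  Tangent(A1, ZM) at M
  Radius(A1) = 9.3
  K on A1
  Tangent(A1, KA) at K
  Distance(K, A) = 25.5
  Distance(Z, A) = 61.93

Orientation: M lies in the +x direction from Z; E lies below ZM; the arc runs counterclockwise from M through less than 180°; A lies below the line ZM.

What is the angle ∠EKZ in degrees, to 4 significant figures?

110.4°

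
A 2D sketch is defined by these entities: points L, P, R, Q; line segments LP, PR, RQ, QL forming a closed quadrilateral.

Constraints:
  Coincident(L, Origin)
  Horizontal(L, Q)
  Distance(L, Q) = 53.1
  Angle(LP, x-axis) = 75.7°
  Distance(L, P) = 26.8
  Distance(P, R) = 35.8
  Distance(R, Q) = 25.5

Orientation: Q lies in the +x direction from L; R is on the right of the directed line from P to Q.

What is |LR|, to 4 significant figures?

27.92

L is at the origin; LQ is horizontal with |LQ| = 53.1 and Q in +x, so Q = (53.1, 0). LP runs at 75.7° with |LP| = 26.8, so P = (6.620, 25.97). R is determined by |PR| = 35.8 and |RQ| = 25.5 together: it lies at the intersection of circle(P, 35.8) and circle(Q, 25.5). With |PQ| = 53.24, the foot of the radical line on PQ is 32.55 from P and the perpendicular offset is √(35.8² − 32.55²) = 14.90. Taking the right-of-PQ solution: R = (27.77, -2.917).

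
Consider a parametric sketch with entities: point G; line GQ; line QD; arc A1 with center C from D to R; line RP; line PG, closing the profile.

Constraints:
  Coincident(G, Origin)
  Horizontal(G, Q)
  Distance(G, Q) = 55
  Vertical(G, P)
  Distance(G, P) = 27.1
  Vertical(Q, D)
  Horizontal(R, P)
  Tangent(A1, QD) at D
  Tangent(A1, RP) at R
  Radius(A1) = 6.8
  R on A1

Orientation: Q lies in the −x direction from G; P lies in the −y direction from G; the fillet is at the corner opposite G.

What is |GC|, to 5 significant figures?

52.300

GP is vertical with |GP| = 27.1 and P on the −y side, so P = (0.0000, -27.100). The virtual corner opposite G is at (-55.000, -27.100). Since A1 is tangent to QD there, CD ⟂ QD and tangency of A1 to RP means the radius CR is perpendicular to RP, with radius 6.8, so the center C sits 6.8 in from both sides at C = (-48.200, -20.300). Then |GC| = |C − G| = 52.300.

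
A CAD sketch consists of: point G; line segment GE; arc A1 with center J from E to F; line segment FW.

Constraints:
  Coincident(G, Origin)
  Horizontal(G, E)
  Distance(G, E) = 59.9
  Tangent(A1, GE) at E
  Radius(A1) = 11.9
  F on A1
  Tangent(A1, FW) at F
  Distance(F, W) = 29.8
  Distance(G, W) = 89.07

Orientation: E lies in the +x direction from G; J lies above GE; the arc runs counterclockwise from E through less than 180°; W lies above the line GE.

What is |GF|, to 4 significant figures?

71.41

Checks: |JF| = 11.90 ✓; ∠(JF, FW) = 90.00° ✓; |FW| = 29.80 ✓; |GW| = 89.07 ✓.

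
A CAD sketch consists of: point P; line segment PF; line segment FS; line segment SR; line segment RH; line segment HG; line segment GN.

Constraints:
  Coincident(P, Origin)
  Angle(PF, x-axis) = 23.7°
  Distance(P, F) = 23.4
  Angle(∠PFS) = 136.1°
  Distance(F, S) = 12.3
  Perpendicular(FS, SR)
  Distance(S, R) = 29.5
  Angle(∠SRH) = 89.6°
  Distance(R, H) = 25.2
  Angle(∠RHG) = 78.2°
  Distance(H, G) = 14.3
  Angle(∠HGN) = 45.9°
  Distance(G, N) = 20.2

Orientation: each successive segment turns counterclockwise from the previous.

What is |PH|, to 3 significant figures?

13.7

FS ⟂ SR, so SR runs at 158°; with |SR| = 29.5, R = (-1.16, 32.0). ∠SRH = 89.6° gives RH at -112° from the x-axis; with |RH| = 25.2, H = (-10.6, 8.65). Then |PH| = |H − P| = 13.7.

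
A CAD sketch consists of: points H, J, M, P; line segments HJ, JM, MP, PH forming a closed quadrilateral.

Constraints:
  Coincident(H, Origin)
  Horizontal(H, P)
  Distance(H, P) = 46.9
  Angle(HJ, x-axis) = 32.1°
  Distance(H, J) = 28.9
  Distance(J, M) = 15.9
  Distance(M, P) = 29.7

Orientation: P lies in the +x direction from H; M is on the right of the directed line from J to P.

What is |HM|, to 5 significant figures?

17.267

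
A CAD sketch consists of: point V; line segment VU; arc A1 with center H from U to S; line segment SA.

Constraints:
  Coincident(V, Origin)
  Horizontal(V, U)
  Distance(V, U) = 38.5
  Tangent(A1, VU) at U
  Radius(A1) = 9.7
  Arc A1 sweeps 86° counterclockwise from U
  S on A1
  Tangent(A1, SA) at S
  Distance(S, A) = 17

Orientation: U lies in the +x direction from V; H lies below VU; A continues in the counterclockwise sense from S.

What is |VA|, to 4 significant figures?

37.93

V is at the origin; V and U share the same y with |VU| = 38.5 and U on the +x side, so U = (38.50, 0.000). A1 meets VU tangentially, so HU is at right angles to VU, so H = U + (0, -9.7) = (38.50, -9.700). On A1, U sits at bearing 90° from H; an 86° counterclockwise sweep puts S at bearing 176°, so S = H + 9.7·(cos 176°, sin 176°) = (28.82, -9.023). Tangency of A1 to SA means the radius HS is perpendicular to SA, so SA runs along (−sin 176°, cos 176°); with |SA| = 17.0, A = (27.64, -25.98). Then |VA| = |A − V| = 37.93.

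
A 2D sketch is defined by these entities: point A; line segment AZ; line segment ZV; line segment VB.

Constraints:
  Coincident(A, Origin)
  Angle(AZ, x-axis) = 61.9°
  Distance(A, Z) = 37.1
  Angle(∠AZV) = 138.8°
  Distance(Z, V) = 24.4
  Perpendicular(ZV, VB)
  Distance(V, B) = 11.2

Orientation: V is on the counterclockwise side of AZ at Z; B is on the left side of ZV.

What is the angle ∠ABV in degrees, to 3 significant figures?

104°

A is at the origin; AZ runs at 61.9° with length 37.1, so Z = 37.1·(cos 61.9°, sin 61.9°) = (17.5, 32.7). ∠AZV = 138.8°, so ZV runs at 61.9° + (180° − 138.8°) = 103° from the x-axis; with |ZV| = 24.4, V = Z + 24.4·(cos 103°, sin 103°) = (11.9, 56.5). ZV is perpendicular to VB; with |VB| = 11.2 on the left of ZV, B = V + 11.2·(-0.974, -0.227) = (1.04, 54.0). Then cos ∠ABV = BA·BV / (|BA||BV|), giving 104°.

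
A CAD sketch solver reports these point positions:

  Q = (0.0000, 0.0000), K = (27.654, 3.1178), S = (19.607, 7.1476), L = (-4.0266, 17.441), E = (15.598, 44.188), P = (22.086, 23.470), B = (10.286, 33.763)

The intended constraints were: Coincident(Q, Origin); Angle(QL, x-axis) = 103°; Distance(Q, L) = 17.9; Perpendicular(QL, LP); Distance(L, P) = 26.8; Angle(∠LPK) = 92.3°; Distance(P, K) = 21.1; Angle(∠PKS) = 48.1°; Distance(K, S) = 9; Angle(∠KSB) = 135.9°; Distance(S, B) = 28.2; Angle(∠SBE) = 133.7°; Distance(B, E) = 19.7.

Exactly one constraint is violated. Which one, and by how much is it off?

Distance(B, E) = 19.7 — off by 8.00.

Q = (0.00, 0.00) ✓; QL at 103.0° ✓; |QL| = 17.90 ✓; ∠(QL, LP) = 90.00° ✓; |LP| = 26.80 ✓; ∠LPK = 92.30° ✓; |PK| = 21.10 ✓; ∠PKS = 48.10° ✓; |KS| = 9.000 ✓; ∠KSB = 135.9° ✓; |SB| = 28.20 ✓; ∠SBE = 133.7° ✓; |BE| = 11.70 ✗.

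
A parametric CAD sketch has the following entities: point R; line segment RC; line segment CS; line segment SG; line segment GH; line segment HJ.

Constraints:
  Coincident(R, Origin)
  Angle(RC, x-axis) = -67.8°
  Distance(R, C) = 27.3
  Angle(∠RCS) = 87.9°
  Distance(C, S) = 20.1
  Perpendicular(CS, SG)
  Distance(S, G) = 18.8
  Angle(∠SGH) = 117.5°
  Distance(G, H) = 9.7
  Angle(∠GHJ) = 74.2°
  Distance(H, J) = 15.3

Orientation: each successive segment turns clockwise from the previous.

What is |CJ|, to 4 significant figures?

11.80

∠SGH = 117.5° gives GH at 47.60° from the x-axis; with |GH| = 9.7, H = (-8.481, -7.366). ∠GHJ = 74.2° gives HJ at -58.20° from the x-axis; with |HJ| = 15.3, J = (-0.4184, -20.37). Then |CJ| = |J − C| = 11.80.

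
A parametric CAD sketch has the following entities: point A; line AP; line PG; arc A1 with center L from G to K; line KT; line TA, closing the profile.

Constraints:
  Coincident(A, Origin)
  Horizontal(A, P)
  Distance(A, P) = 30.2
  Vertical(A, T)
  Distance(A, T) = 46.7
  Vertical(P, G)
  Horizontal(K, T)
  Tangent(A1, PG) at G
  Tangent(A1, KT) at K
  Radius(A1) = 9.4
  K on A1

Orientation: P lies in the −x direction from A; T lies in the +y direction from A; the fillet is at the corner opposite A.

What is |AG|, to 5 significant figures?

47.993

A is at the origin; AP is horizontal with |AP| = 30.2 and P on the −x side, so P = (-30.200, 0.0000). AT is vertical with |AT| = 46.7 and T on the +y side, so T = (0.0000, 46.700). The virtual corner opposite A is at (-30.200, 46.700). The tangent condition forces LG to be normal to PG and tangency of A1 to KT means the radius LK is perpendicular to KT, with radius 9.4, so the center L sits 9.4 in from both sides at L = (-20.800, 37.300). That places the tangent points at G = (-30.200, 37.300) on PG and K = (-20.800, 46.700) on KT. Then |AG| = |G − A| = 47.993.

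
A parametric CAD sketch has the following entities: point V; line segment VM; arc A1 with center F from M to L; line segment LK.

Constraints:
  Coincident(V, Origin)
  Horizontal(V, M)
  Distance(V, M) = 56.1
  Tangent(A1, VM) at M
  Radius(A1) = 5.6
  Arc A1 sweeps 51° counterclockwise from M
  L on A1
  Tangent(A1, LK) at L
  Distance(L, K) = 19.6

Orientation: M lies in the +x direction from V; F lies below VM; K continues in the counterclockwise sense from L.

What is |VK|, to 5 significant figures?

43.046

V is at the origin; V and M share the same y with |VM| = 56.1 and M on the +x side, so M = (56.100, 0.0000). Since A1 is tangent to VM there, FM ⟂ VM, so F = M + (0, -5.6) = (56.100, -5.6000). On A1, M sits at bearing 90° from F; a 51° counterclockwise sweep puts L at bearing 141°, so L = F + 5.6·(cos 141°, sin 141°) = (51.748, -2.0758). A1 meets LK tangentially, so FL is at right angles to LK, so LK runs along (−sin 141°, cos 141°); with |LK| = 19.6, K = (39.413, -17.308). Then |VK| = |K − V| = 43.046.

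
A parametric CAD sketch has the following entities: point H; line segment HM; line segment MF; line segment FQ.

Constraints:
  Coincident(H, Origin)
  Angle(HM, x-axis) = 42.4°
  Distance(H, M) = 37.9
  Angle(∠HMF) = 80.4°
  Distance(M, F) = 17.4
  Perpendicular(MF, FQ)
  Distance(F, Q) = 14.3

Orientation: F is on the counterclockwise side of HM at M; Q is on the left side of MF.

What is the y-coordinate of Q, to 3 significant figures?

25.0

H is at the origin; HM runs at 42.4° with length 37.9, so M = 37.9·(cos 42.4°, sin 42.4°) = (28.0, 25.6). ∠HMF = 80.4°, so MF runs at 42.4° + (180° − 80.4°) = 142° from the x-axis; with |MF| = 17.4, F = M + 17.4·(cos 142°, sin 142°) = (14.3, 36.3). MF ⟂ FQ; with |FQ| = 14.3 on the left of MF, Q = F + 14.3·(-0.616, -0.788) = (5.47, 25.0). So Q.y = 25.0.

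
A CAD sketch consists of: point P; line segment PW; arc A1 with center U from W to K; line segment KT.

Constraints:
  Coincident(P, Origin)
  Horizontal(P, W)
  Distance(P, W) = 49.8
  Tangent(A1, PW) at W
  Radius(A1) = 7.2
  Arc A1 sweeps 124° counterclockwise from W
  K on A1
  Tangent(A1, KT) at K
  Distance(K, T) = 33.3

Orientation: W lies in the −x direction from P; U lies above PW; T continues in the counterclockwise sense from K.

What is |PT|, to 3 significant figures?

73.5

P is at the origin; PW is horizontal with |PW| = 49.8 and W on the −x side, so W = (-49.8, 0.00). The tangent condition forces UW to be normal to PW, so U = W + (0, 7.2) = (-49.8, 7.20). On A1, W sits at bearing -90° from U; a 124° counterclockwise sweep puts K at bearing 34°, so K = U + 7.2·(cos 34°, sin 34°) = (-43.8, 11.2). A1 meets KT tangentially, so UK is at right angles to KT, so KT runs along (−sin 34°, cos 34°); with |KT| = 33.3, T = (-62.5, 38.8). Then |PT| = |T − P| = 73.5.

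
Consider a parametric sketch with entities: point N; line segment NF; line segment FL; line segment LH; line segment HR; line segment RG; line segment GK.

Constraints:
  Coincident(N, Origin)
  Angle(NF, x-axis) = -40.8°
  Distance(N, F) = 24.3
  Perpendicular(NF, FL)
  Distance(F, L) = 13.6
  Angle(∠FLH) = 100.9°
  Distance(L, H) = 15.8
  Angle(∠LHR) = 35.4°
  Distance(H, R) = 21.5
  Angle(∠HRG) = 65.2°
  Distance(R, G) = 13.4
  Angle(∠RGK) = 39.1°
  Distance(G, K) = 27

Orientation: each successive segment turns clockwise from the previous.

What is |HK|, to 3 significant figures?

16.8

∠HRG = 65.2° gives RG at -109° from the x-axis; with |RG| = 13.4, G = (12.8, -28.9). ∠RGK = 39.1° gives GK at 110° from the x-axis; with |GK| = 27.0, K = (3.64, -3.48). Then |HK| = |K − H| = 16.8.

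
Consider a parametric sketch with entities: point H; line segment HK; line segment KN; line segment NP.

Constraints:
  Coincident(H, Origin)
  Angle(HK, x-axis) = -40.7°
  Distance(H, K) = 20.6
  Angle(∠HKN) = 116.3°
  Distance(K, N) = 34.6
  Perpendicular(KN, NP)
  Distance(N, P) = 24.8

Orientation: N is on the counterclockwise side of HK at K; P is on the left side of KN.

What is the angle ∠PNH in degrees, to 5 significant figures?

67.104°

H is at the origin; HK runs at -40.7° with length 20.6, so K = 20.6·(cos -40.7°, sin -40.7°) = (15.618, -13.433). ∠HKN = 116.3°, so KN runs at -40.7° + (180° − 116.3°) = 23.000° from the x-axis; with |KN| = 34.6, N = K + 34.6·(cos 23.000°, sin 23.000°) = (47.467, 0.086070). The perpendicularity gives NP at right angles to KN; with |NP| = 24.8 on the left of KN, P = N + 24.8·(-0.39073, 0.92050) = (37.777, 22.915). Then cos ∠PNH = NP·NH / (|NP||NH|), giving 67.104°.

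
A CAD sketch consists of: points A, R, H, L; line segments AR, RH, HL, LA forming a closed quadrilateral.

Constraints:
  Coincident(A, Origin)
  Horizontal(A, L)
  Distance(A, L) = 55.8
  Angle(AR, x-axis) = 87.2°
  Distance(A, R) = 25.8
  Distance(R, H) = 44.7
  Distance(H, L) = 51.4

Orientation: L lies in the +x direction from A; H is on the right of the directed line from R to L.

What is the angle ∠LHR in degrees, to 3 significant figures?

77.4°

Checks: A.y = 0.00, L.y = 0.00 ✓; |RH| = 44.70 ✓; |HL| = 51.40 ✓.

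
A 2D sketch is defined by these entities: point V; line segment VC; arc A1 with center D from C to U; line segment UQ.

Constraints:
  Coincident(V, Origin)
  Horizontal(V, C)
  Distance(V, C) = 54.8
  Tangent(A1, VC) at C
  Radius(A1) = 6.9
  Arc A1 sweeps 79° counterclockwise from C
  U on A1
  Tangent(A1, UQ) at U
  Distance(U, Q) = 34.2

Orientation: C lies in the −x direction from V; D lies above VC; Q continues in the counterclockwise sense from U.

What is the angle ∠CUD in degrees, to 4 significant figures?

50.50°

V is at the origin; VC is horizontal with |VC| = 54.8 and C on the −x side, so C = (-54.80, 0.000). Since A1 is tangent to VC there, DC ⟂ VC, so D = C + (0, 6.9) = (-54.80, 6.900). On A1, C sits at bearing -90° from D; a 79° counterclockwise sweep puts U at bearing -11°, so U = D + 6.9·(cos -11°, sin -11°) = (-48.03, 5.583). Then cos ∠CUD = UC·UD / (|UC||UD|), giving 50.50°.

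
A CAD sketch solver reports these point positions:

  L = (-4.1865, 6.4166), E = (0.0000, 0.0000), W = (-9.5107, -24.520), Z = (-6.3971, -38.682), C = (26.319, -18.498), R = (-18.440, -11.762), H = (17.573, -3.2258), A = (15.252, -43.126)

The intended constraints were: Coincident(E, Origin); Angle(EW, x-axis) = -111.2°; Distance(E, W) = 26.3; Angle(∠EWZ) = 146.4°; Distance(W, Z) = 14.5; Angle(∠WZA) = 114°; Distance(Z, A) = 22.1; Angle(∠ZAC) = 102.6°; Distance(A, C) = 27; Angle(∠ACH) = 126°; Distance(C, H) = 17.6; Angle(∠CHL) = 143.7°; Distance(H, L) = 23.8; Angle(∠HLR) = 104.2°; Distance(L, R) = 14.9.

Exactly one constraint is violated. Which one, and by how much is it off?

Distance(L, R) = 14.9 — off by 8.20.

E = (0.00, 0.00) ✓; EW at -111.2° ✓; |EW| = 26.30 ✓; ∠EWZ = 146.4° ✓; |WZ| = 14.50 ✓; ∠WZA = 114.0° ✓; |ZA| = 22.10 ✓; ∠ZAC = 102.6° ✓; |AC| = 27.00 ✓; ∠ACH = 126.0° ✓; |CH| = 17.60 ✓; ∠CHL = 143.7° ✓; |HL| = 23.80 ✓; ∠HLR = 104.2° ✓; |LR| = 23.10 ✗.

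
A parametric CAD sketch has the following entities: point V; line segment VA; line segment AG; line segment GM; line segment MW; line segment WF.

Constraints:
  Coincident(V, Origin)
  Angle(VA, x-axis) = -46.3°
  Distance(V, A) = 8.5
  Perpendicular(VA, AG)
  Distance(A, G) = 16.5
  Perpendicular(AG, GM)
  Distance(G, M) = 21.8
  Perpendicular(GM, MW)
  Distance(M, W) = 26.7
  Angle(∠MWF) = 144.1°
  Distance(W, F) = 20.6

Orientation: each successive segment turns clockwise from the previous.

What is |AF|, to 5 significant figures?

28.590

V is at the origin; VA runs at -46.3° with length 8.5, so A = (5.8725, -6.1452). VA is perpendicular to AG, so AG runs at -136.30°; with |AG| = 16.5, G = (-6.0565, -17.545). AG ⟂ GM, so GM runs at 133.70°; with |GM| = 21.8, M = (-21.118, -1.7841). GM is perpendicular to MW, so MW runs at 43.700°; with |MW| = 26.7, W = (-1.8145, 16.662). ∠MWF = 144.1° gives WF at 7.8000° from the x-axis; with |WF| = 20.6, F = (18.595, 19.458). Then |AF| = |F − A| = 28.590.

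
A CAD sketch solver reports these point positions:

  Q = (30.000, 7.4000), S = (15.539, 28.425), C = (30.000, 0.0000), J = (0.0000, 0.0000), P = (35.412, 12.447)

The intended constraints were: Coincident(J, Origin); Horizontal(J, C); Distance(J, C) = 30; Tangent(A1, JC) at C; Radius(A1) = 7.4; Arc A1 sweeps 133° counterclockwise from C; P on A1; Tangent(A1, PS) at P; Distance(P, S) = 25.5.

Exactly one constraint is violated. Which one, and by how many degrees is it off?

Tangent(A1, PS) at P — off by 8.20°.

J = (0.00, 0.00) ✓; J.y = 0.00, C.y = 0.00 ✓; |JC| = 30.00 ✓; ∠(QC, CJ) = 90.00° ✓; |QC| = 7.400 ✓; bearing(Q→P) − bearing(Q→C) = 133.0° ✓; |QP| = 7.400 ✓; ∠(QP, PS) = 81.80° ✗; |PS| = 25.50 ✓.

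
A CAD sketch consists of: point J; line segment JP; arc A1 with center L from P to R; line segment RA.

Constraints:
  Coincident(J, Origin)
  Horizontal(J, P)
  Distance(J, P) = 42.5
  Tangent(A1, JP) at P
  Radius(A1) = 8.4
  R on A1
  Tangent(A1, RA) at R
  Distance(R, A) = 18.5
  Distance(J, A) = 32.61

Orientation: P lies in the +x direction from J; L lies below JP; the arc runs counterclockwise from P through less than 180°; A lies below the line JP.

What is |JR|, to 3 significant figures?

35.5

Checks: ∠(LP, PJ) = 90.00° ✓; |LP| = 8.400 ✓; |LR| = 8.400 ✓; ∠(LR, RA) = 90.00° ✓; |RA| = 18.50 ✓; |JA| = 32.61 ✓.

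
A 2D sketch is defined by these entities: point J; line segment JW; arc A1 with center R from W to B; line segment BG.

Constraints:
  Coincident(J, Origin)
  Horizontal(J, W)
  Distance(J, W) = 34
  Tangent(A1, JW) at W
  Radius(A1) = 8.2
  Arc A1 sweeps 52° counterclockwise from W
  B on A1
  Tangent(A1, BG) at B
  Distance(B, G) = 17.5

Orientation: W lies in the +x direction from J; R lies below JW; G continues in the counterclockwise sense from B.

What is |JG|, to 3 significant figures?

23.8

J is at the origin; J and W share the same y with |JW| = 34.0 and W on the +x side, so W = (34.0, 0.00). The tangent condition forces RW to be normal to JW, so R = W + (0, -8.2) = (34.0, -8.20). On A1, W sits at bearing 90° from R; a 52° counterclockwise sweep puts B at bearing 142°, so B = R + 8.2·(cos 142°, sin 142°) = (27.5, -3.15). Tangency of A1 to BG means the radius RB is perpendicular to BG, so BG runs along (−sin 142°, cos 142°); with |BG| = 17.5, G = (16.8, -16.9). Then |JG| = |G − J| = 23.8.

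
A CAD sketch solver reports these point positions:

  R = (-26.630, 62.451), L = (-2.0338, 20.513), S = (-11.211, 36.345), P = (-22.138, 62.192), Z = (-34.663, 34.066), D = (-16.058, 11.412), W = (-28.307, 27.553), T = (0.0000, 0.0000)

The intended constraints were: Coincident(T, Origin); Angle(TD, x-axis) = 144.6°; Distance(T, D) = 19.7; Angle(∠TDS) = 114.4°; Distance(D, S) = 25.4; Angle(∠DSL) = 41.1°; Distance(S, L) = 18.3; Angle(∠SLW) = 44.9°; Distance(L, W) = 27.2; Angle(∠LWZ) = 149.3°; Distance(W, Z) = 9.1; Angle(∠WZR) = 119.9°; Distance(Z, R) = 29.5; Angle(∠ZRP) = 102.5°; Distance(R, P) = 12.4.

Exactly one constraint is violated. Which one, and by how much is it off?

Distance(R, P) = 12.4 — off by 7.90.

T = (0.00, 0.00) ✓; TD at 144.6° ✓; |TD| = 19.70 ✓; ∠TDS = 114.4° ✓; |DS| = 25.40 ✓; ∠DSL = 41.10° ✓; |SL| = 18.30 ✓; ∠SLW = 44.90° ✓; |LW| = 27.20 ✓; ∠LWZ = 149.3° ✓; |WZ| = 9.100 ✓; ∠WZR = 119.9° ✓; |ZR| = 29.50 ✓; ∠ZRP = 102.5° ✓; |RP| = 4.499 ✗.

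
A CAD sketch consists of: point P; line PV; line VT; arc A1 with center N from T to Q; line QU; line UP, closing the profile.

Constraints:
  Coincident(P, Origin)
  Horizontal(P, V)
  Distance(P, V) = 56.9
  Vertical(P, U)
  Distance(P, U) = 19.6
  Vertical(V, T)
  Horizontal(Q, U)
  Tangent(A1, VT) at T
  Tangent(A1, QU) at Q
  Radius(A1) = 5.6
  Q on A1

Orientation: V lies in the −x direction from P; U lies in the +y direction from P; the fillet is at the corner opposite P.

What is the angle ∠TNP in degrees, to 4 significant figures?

164.7°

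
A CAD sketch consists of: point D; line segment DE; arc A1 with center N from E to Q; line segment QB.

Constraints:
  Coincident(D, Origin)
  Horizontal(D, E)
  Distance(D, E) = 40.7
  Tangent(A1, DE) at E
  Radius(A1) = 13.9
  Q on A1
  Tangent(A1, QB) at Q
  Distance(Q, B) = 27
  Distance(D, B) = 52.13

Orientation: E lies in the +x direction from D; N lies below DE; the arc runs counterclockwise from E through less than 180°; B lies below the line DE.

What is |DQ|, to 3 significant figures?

31.1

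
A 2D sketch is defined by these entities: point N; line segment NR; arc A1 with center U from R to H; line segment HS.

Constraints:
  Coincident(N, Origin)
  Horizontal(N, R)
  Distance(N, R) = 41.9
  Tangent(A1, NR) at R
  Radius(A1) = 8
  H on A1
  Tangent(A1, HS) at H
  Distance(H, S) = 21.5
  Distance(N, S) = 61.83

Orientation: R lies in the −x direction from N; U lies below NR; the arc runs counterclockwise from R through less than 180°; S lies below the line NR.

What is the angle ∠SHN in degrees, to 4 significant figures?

114.2°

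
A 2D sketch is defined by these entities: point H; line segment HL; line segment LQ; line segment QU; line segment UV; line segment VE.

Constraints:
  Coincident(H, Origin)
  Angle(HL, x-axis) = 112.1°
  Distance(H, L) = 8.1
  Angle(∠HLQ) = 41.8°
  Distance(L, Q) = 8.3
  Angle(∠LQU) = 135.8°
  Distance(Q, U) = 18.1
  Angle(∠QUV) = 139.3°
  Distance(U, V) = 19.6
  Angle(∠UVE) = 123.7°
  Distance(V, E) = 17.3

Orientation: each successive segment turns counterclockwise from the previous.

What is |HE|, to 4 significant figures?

37.74

∠QUV = 139.3° gives UV at -24.80° from the x-axis; with |UV| = 19.6, V = (19.45, -25.00). ∠UVE = 123.7° gives VE at 31.50° from the x-axis; with |VE| = 17.3, E = (34.20, -15.96). Then |HE| = |E − H| = 37.74.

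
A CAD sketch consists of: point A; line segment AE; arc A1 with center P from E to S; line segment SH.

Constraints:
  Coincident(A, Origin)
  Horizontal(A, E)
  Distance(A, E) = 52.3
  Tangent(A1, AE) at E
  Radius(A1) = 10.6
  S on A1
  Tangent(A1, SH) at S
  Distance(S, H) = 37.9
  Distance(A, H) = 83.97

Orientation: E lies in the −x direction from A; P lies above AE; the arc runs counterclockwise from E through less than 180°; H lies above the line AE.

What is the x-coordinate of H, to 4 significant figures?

-70.62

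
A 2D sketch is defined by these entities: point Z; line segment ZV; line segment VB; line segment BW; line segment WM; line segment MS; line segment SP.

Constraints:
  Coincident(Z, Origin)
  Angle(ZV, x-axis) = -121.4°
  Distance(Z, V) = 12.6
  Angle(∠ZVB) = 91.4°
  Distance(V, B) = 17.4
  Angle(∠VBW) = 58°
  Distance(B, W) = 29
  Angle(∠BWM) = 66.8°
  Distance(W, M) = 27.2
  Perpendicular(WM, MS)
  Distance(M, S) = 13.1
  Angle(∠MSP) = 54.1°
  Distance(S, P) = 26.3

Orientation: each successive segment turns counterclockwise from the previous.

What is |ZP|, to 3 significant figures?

8.97

Z is at the origin; ZV runs at -121.4° with length 12.6, so V = (-6.56, -10.8). ∠ZVB = 91.4° gives VB at -32.8° from the x-axis; with |VB| = 17.4, B = (8.06, -20.2). ∠VBW = 58.0° gives BW at 89.2° from the x-axis; with |BW| = 29.0, W = (8.47, 8.82). ∠BWM = 66.8° gives WM at -158° from the x-axis; with |WM| = 27.2, M = (-16.7, -1.55). WM ⟂ MS, so MS runs at -67.6°; with |MS| = 13.1, S = (-11.7, -13.7). ∠MSP = 54.1° gives SP at 58.3° from the x-axis; with |SP| = 26.3, P = (2.13, 8.72). Then |ZP| = |P − Z| = 8.97.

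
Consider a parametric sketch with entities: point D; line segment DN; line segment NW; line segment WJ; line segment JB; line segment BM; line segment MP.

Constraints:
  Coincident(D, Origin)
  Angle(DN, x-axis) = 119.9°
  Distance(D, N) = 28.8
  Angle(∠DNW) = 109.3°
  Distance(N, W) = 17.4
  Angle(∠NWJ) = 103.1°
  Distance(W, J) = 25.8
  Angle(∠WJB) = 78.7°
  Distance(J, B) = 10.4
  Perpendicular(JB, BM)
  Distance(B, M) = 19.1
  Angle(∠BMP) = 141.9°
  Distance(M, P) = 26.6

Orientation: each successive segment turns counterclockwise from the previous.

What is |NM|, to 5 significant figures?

13.807

D is at the origin; DN runs at 119.9° with length 28.8, so N = (-14.356, 24.967). ∠DNW = 109.3° gives NW at -169.40° from the x-axis; with |NW| = 17.4, W = (-31.460, 21.766). ∠NWJ = 103.1° gives WJ at -92.500° from the x-axis; with |WJ| = 25.8, J = (-32.585, -4.0096). ∠WJB = 78.7° gives JB at 8.8000° from the x-axis; with |JB| = 10.4, B = (-22.307, -2.4185). The perpendicularity gives BM at right angles to JB, so BM runs at 98.800°; with |BM| = 19.1, M = (-25.229, 16.457). Then |NM| = |M − N| = 13.807.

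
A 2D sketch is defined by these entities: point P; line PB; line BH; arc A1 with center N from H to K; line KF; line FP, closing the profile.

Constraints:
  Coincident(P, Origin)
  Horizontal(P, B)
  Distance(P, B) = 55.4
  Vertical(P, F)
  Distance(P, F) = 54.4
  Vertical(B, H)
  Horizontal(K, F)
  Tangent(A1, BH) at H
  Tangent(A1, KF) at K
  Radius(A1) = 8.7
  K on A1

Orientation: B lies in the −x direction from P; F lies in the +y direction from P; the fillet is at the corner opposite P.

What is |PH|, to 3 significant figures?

71.8

P is at the origin; P and B share the same y with |PB| = 55.4 and B on the −x side, so B = (-55.4, 0.00). PF is vertical with |PF| = 54.4 and F on the +y side, so F = (0.00, 54.4). The virtual corner opposite P is at (-55.4, 54.4). Since A1 is tangent to BH there, NH ⟂ BH and the tangent condition forces NK to be normal to KF, with radius 8.7, so the center N sits 8.7 in from both sides at N = (-46.7, 45.7). That places the tangent points at H = (-55.4, 45.7) on BH and K = (-46.7, 54.4) on KF. Then |PH| = |H − P| = 71.8.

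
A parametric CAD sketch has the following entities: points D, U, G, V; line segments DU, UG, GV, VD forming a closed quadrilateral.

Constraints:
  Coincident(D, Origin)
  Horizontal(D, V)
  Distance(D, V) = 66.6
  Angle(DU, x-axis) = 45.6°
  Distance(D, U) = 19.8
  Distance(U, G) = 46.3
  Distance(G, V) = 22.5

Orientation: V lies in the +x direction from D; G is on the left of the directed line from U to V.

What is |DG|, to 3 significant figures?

63.3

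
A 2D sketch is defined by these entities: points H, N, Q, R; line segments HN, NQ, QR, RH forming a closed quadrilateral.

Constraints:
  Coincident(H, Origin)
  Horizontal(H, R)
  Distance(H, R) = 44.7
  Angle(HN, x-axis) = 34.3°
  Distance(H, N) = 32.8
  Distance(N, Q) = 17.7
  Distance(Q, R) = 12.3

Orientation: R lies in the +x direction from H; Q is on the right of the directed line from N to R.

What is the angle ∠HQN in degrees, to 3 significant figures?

75.1°

H is at the origin; H and R share the same y with |HR| = 44.7 and R in +x, so R = (44.7, 0). HN runs at 34.3° with |HN| = 32.8, so N = (27.1, 18.5). Q is determined by |NQ| = 17.7 and |QR| = 12.3 together: it lies at the intersection of circle(N, 17.7) and circle(R, 12.3). With |NR| = 25.5, the foot of the radical line on NR is 15.9 from N and the perpendicular offset is √(17.7² − 15.9²) = 7.70. Taking the right-of-NR solution: Q = (32.5, 1.63).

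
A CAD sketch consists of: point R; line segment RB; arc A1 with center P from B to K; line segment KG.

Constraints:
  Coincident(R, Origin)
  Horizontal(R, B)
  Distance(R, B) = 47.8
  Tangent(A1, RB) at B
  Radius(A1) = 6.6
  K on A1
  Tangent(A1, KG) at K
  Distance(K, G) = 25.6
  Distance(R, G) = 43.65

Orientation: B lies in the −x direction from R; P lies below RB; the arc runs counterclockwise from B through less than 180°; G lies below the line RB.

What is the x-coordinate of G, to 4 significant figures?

-33.04

Checks: |PK| = 6.600 ✓; ∠(PK, KG) = 90.00° ✓; |KG| = 25.60 ✓; |RG| = 43.65 ✓.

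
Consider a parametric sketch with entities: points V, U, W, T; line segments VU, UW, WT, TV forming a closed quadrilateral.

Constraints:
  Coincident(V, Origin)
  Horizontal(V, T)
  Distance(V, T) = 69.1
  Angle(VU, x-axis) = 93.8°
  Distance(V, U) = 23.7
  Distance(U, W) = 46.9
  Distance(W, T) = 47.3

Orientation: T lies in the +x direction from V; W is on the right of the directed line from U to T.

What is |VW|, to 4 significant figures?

28.85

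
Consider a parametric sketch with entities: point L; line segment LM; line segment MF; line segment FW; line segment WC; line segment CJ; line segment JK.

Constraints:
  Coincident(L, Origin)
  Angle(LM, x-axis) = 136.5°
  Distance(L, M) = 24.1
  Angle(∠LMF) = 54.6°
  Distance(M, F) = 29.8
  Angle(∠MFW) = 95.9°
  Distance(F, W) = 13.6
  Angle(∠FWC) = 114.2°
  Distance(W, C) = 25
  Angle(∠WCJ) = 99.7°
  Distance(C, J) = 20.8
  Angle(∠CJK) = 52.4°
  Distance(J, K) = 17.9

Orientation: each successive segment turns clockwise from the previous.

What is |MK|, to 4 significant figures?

16.98

L is at the origin; LM runs at 136.5° with length 24.1, so M = (-17.48, 16.59). ∠LMF = 54.6° gives MF at 11.10° from the x-axis; with |MF| = 29.8, F = (11.76, 22.33). ∠MFW = 95.9° gives FW at -73.00° from the x-axis; with |FW| = 13.6, W = (15.74, 9.321). ∠FWC = 114.2° gives WC at -138.8° from the x-axis; with |WC| = 25.0, C = (-3.073, -7.146). ∠WCJ = 99.7° gives CJ at 140.9° from the x-axis; with |CJ| = 20.8, J = (-19.21, 5.972). ∠CJK = 52.4° gives JK at 13.30° from the x-axis; with |JK| = 17.9, K = (-1.795, 10.09). Then |MK| = |K − M| = 16.98.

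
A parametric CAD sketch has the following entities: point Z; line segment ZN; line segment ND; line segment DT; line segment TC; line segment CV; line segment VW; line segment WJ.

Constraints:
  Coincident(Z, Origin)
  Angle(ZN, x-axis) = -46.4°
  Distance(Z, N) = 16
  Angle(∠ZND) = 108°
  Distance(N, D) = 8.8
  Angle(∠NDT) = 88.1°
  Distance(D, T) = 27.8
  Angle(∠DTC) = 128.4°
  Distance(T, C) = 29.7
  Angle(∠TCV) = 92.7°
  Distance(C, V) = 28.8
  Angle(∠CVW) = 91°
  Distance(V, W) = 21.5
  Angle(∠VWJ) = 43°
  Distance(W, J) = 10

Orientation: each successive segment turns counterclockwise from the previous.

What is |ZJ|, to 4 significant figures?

14.57

Z is at the origin; ZN runs at -46.4° with length 16.0, so N = (11.03, -11.59). ∠ZND = 108.0° gives ND at 25.60° from the x-axis; with |ND| = 8.8, D = (18.97, -7.784). ∠NDT = 88.1° gives DT at 117.5° from the x-axis; with |DT| = 27.8, T = (6.133, 16.87). ∠DTC = 128.4° gives TC at 169.1° from the x-axis; with |TC| = 29.7, C = (-23.03, 22.49). ∠TCV = 92.7° gives CV at -103.6° from the x-axis; with |CV| = 28.8, V = (-29.80, -5.502). ∠CVW = 91.0° gives VW at -14.60° from the x-axis; with |VW| = 21.5, W = (-8.997, -10.92). ∠VWJ = 43.0° gives WJ at 122.4° from the x-axis; with |WJ| = 10.0, J = (-14.36, -2.478). Then |ZJ| = |J − Z| = 14.57.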